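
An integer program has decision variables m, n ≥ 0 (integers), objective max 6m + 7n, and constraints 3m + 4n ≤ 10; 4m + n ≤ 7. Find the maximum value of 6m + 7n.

(m,n)=(0,2): 3·0+4·2=8≤10, 4·0+1·2=2≤7, objective 14.
(m,n)=(1,1): 3·1+4·1=7≤10, 4·1+1·1=5≤7, objective 13.
Maximum is 14 at (m,n)=(0,2).

14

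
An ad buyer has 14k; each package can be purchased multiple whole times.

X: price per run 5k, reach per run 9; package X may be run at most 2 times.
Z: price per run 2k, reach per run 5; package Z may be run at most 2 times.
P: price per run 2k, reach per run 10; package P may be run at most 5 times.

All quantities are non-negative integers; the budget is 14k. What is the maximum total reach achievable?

P has the best ratio (10/2); taking only P gives at most 5×10 = 50 (stopped by the supply cap of 5).
Mixing does better — 2×Z and 5×P: price 14 ≤ 14, reach 2·5 + 5·10 = 60.

60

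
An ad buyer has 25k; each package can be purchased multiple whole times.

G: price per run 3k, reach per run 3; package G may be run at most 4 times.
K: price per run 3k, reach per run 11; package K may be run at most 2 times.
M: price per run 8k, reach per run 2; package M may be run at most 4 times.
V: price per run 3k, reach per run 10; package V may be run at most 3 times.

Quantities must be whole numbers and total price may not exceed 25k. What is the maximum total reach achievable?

K has the best ratio (11/3); taking only K gives at most 2×11 = 22 (stopped by the supply cap of 2).
Mixing does better — 3×G, 2×K, and 3×V: price 24 ≤ 25, reach 3·3 + 2·11 + 3·10 = 61.

61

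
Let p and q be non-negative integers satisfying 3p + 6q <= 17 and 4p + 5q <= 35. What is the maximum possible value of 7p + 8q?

35

Relaxing integrality, the LP optimum is 39.67 at (p,q) = (5.67, 0), which is not an integer point.
(p,q)=(5,0): 3·5+6·0=15≤17, 4·5+5·0=20≤35, objective 35.
(p,q)=(4,0): 3·4+6·0=12≤17, 4·4+5·0=16≤35, objective 28.
No feasible integer point exceeds 35.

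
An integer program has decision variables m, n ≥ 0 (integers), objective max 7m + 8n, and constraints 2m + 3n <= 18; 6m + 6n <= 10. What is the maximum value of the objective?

8

Relaxing integrality, the LP optimum is 13.33 at (m,n) = (0, 1.67), which is not an integer point.
(m,n)=(0,1): 2·0+3·1=3≤18, 6·0+6·1=6≤10, objective 8.
(m,n)=(1,0): 2·1+3·0=2≤18, 6·1+6·0=6≤10, objective 7.
(m,n)=(0,0): 2·0+3·0=0≤18, 6·0+6·0=0≤10, objective 0.
The best lattice point is (0,1), giving 8.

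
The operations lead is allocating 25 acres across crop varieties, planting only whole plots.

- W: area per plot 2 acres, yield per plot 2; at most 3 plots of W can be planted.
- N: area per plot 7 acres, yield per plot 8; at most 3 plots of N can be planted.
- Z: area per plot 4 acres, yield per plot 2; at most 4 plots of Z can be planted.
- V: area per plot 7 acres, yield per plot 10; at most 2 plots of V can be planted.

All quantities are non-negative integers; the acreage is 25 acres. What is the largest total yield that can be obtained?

This is a bounded integer knapsack.
Take 2×W, 1×N, and 2×V: area 25 ≤ 25, yield 2·2 + 1·8 + 2·10 = 32.
V has the best ratio (10/7) and is taken to its limit of 2; remaining capacity is filled optimally with the others.

32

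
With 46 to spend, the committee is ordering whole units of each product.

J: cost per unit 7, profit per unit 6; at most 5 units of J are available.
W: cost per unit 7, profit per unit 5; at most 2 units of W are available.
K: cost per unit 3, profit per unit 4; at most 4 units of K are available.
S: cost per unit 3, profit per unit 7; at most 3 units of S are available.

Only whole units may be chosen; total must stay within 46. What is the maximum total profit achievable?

57

S has the best ratio (7/3); taking only S gives at most 3×7 = 21 (stopped by the supply cap of 3).
Mixing does better — 4×J, 3×K, and 3×S: cost 46 ≤ 46, profit 4·6 + 3·4 + 3·7 = 57.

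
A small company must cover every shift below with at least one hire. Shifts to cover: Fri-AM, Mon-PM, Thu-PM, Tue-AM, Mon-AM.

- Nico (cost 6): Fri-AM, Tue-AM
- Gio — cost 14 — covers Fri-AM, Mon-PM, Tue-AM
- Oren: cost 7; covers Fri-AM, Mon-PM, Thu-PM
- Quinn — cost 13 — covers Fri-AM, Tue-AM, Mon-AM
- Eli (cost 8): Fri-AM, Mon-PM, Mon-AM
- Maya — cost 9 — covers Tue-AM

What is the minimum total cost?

This is an integer covering problem.
The greedy cost-per-new-shift heuristic would pick Oren, Nico, and Eli for 21, but a cheaper cover exists.
Choose Oren and Quinn: together they cover Fri-AM, Mon-PM, Thu-PM, Tue-AM, Mon-AM — every shift.
Total cost: 7 + 13 = 20.
No cover costs less than 20.

20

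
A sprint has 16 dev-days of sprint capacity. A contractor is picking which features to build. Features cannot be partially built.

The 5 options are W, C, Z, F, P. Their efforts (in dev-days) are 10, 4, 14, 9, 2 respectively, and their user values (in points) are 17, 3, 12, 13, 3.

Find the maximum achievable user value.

Allowing fractional choices, the relaxed optimum would be about 25.8, but features are indivisible.
W + C + P: effort 10 + 4 + 2 = 16 ≤ 16, user value 17 + 3 + 3 = 23.
W + P: effort 10 + 2 = 12 ≤ 16, user value 17 + 3 = 20.
W + C: effort 10 + 4 = 14 ≤ 16, user value 17 + 3 = 20.
Best is W, C, and P with total user value 23.

23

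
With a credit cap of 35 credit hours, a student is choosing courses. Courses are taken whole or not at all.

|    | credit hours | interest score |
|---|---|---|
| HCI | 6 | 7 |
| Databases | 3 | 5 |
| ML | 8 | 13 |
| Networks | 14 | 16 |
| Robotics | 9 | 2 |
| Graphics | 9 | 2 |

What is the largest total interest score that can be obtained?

Allowing fractional choices, the relaxed optimum would be about 41.9, but courses are indivisible.
HCI + Databases + ML + Networks: credit hours 6 + 3 + 8 + 14 = 31 ≤ 35, interest score 7 + 5 + 13 + 16 = 41.
HCI + ML + Networks: credit hours 6 + 8 + 14 = 28 ≤ 35, interest score 7 + 13 + 16 = 36.
Best is HCI, Databases, ML, and Networks with total interest score 41.

41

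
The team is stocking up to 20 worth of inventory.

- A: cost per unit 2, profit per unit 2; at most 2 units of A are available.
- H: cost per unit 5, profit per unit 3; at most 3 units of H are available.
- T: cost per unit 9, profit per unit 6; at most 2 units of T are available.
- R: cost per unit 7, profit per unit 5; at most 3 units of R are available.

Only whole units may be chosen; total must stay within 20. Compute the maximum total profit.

15

This is a bounded integer knapsack.
A has the best ratio (2/2); taking only A gives at most 2×2 = 4 (stopped by the supply cap of 2).
Mixing does better — 2×A, 1×T, and 1×R: cost 20 ≤ 20, profit 2·2 + 1·6 + 1·5 = 15.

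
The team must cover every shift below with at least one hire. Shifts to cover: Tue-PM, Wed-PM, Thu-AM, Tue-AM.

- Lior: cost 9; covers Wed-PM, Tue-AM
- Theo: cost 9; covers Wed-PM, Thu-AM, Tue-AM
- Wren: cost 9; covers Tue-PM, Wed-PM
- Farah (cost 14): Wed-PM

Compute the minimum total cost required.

18

This is a weighted set-cover instance.
Choose Theo and Wren: together they cover Tue-PM, Wed-PM, Thu-AM, Tue-AM — every shift.
Total cost: 9 + 9 = 18.
No cover costs less than 18.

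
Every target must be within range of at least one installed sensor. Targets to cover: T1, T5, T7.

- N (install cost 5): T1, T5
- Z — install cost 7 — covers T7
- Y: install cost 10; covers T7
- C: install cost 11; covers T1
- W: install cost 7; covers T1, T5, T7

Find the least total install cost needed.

7

W alone covers T1, T5, T7 — every target.
Total install cost: 7.
No cover costs less than 7.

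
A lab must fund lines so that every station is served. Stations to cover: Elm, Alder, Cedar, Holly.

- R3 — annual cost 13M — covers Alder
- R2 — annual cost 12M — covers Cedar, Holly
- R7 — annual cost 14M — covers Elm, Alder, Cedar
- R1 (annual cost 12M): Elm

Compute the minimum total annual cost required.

Choose R2 and R7: together they cover Elm, Alder, Cedar, Holly — every station.
Total annual cost: 12 + 14 = 26.
No cover costs less than 26.

26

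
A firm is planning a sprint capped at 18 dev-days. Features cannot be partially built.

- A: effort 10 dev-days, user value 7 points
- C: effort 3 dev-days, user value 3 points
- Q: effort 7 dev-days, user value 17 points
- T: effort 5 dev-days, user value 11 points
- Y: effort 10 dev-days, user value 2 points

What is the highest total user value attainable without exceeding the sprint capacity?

31

Allowing fractional choices, the relaxed optimum would be about 33.1, but features are indivisible.
A + Q: effort 10 + 7 = 17 ≤ 18, user value 7 + 17 = 24.
C + Q + T: effort 3 + 7 + 5 = 15 ≤ 18, user value 3 + 17 + 11 = 31.
Q + T: effort 7 + 5 = 12 ≤ 18, user value 17 + 11 = 28.
Best is C, Q, and T with total user value 31.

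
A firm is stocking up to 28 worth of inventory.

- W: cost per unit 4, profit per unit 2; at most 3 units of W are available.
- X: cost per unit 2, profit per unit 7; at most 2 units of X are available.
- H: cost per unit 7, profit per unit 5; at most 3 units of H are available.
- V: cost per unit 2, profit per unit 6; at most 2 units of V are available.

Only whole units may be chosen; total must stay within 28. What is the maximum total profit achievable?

Take 1×W, 2×X, 2×H, and 2×V: cost 26 ≤ 28, profit 1·2 + 2·7 + 2·5 + 2·6 = 38.
X has the best ratio (7/2) and is taken to its limit of 2; remaining capacity is filled optimally with the others.

38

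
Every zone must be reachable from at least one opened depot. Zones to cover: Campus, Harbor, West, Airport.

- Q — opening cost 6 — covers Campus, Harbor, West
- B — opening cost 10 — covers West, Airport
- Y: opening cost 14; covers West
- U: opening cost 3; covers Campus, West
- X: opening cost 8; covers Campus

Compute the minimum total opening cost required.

16

Choose Q and B: together they cover Campus, Harbor, West, Airport — every zone.
Total opening cost: 6 + 10 = 16.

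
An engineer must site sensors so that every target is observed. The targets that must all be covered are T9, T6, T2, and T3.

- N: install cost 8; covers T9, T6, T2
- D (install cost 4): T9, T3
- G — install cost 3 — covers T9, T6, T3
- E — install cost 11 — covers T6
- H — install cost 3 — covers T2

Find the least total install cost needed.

6

Choose G and H: together they cover T9, T6, T2, T3 — every target.
Total install cost: 3 + 3 = 6.
No cover costs less than 6.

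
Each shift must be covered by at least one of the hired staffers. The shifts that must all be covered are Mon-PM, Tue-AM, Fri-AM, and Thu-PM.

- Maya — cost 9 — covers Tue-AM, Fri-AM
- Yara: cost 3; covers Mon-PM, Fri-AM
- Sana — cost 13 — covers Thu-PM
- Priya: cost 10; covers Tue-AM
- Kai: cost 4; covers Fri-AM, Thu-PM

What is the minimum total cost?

16

This is a weighted set-cover instance.
Choose Maya, Yara, and Kai: together they cover Mon-PM, Tue-AM, Fri-AM, Thu-PM — every shift.
Total cost: 9 + 3 + 4 = 16.
No cover costs less than 16.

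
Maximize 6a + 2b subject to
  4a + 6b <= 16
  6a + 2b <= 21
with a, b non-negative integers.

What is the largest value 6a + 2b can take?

18

Relaxing integrality, the LP optimum is 21.00 at (a,b) = (3.5, 0), which is not an integer point.
(a,b)=(3,0): 4·3+6·0=12≤16, 6·3+2·0=18≤21, objective 18.
(a,b)=(2,1): 4·2+6·1=14≤16, 6·2+2·1=14≤21, objective 14.
The best lattice point is (3,0), giving 18.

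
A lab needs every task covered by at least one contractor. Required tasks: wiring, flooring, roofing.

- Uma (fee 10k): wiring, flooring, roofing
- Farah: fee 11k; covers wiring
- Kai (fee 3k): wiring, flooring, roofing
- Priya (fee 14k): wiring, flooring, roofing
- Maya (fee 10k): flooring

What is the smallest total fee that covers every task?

3

Kai alone covers wiring, flooring, roofing — every task.
Total fee: 3.
No cover costs less than 3.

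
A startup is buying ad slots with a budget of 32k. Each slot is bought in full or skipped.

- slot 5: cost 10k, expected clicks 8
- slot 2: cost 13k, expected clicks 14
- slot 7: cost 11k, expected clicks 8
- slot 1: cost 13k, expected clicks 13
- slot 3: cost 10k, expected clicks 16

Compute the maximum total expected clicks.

This is a 0-1 knapsack instance.
Allowing fractional choices, the relaxed optimum would be about 39.0, but ad slots are indivisible.
slot 1 + slot 3: cost 13 + 10 = 23 ≤ 32, expected clicks 13 + 16 = 29.
slot 5 + slot 7 + slot 3: cost 10 + 11 + 10 = 31 ≤ 32, expected clicks 8 + 8 + 16 = 32.
slot 2 + slot 3: cost 13 + 10 = 23 ≤ 32, expected clicks 14 + 16 = 30.
Best is slot 5, slot 7, and slot 3 with total expected clicks 32.

32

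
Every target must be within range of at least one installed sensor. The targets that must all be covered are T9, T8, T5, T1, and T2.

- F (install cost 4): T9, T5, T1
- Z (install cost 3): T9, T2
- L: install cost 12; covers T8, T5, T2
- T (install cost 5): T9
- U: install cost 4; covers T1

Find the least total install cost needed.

Choose F and L: together they cover T9, T8, T5, T1, T2 — every target.
Total install cost: 4 + 12 = 16.

16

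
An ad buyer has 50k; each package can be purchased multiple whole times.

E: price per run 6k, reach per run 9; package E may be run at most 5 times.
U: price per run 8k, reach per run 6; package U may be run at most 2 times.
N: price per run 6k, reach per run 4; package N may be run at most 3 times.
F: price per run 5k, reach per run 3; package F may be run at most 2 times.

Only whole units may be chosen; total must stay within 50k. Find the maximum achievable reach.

E has the best ratio (9/6); taking only E gives at most 5×9 = 45 (stopped by the supply cap of 5).
Mixing does better — 5×E, 1×U, and 2×N: price 50 ≤ 50, reach 5·9 + 1·6 + 2·4 = 59.

59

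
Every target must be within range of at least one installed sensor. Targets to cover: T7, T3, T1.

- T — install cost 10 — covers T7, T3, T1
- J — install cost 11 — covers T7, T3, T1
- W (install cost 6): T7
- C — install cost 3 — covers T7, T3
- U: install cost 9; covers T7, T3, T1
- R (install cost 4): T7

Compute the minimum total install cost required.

The greedy cost-per-new-target heuristic would pick C and U for 12, but a cheaper cover exists.
U alone covers T7, T3, T1 — every target.
Total install cost: 9.
No cover costs less than 9.

9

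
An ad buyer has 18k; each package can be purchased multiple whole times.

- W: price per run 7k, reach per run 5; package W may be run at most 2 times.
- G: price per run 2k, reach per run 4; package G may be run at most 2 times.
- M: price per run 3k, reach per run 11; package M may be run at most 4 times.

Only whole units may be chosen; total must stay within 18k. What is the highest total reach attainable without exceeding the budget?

1×G and 4×M: price 14 ≤ 18, reach 1·4 + 4·11 = 48.
2×G and 4×M: price 16 ≤ 18, reach 2·4 + 4·11 = 52.
Best is 52.

52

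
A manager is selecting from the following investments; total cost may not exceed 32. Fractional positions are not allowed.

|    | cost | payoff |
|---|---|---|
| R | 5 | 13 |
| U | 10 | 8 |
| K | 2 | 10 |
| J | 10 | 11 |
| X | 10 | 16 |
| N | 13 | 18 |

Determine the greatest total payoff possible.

57

Allowing fractional choices, the relaxed optimum would be about 59.2, but investments are indivisible.
R + K + J + N: cost 5 + 2 + 10 + 13 = 30 ≤ 32, payoff 13 + 10 + 11 + 18 = 52.
R + K + X + N: cost 5 + 2 + 10 + 13 = 30 ≤ 32, payoff 13 + 10 + 16 + 18 = 57.
R + K + J + X: cost 5 + 2 + 10 + 10 = 27 ≤ 32, payoff 13 + 10 + 11 + 16 = 50.
Best is R, K, X, and N with total payoff 57.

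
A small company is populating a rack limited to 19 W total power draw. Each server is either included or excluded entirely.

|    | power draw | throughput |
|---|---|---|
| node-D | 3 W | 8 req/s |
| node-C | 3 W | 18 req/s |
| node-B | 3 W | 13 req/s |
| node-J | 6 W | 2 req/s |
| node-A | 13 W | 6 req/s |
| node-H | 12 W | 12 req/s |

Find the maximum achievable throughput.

Treat it as a binary knapsack problem.
Allowing fractional choices, the relaxed optimum would be about 49.0, but servers are indivisible.
node-D + node-C + node-B + node-J: power draw 3 + 3 + 3 + 6 = 15 ≤ 19, throughput 8 + 18 + 13 + 2 = 41.
node-C + node-B + node-H: power draw 3 + 3 + 12 = 18 ≤ 19, throughput 18 + 13 + 12 = 43.
node-D + node-C + node-B: power draw 3 + 3 + 3 = 9 ≤ 19, throughput 8 + 18 + 13 = 39.
Best is node-C, node-B, and node-H with total throughput 43.

43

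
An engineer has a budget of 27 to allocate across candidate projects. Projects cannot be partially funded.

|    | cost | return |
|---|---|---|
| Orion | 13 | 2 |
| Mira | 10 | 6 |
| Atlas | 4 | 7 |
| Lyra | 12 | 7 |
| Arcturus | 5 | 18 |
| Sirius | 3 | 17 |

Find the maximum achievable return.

49

Atlas + Lyra + Arcturus + Sirius: cost 4 + 12 + 5 + 3 = 24 ≤ 27, return 7 + 7 + 18 + 17 = 49.
Mira + Atlas + Arcturus + Sirius: cost 10 + 4 + 5 + 3 = 22 ≤ 27, return 6 + 7 + 18 + 17 = 48.
Best is Atlas, Lyra, Arcturus, and Sirius with total return 49.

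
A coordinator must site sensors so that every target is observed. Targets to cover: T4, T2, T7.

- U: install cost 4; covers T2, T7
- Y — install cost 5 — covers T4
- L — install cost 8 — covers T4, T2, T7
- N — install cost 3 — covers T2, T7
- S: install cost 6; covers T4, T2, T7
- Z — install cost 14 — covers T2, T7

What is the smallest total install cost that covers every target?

The greedy cost-per-new-target heuristic would pick N and Y for 8, but a cheaper cover exists.
S alone covers T4, T2, T7 — every target.
Total install cost: 6.
No cover costs less than 6.

6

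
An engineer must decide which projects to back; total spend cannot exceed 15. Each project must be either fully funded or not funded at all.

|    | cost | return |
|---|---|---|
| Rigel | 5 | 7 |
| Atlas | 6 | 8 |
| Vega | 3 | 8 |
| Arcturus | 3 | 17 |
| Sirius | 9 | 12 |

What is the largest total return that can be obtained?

37

Allowing fractional choices, the relaxed optimum would be about 37.3, but projects are indivisible.
Vega + Arcturus + Sirius: cost 3 + 3 + 9 = 15 ≤ 15, return 8 + 17 + 12 = 37.
Atlas + Vega + Arcturus: cost 6 + 3 + 3 = 12 ≤ 15, return 8 + 8 + 17 = 33.
Best is Vega, Arcturus, and Sirius with total return 37.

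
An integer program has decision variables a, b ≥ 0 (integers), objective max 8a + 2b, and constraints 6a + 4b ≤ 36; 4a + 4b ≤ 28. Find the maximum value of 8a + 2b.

(a,b)=(6,0) is feasible, giving 48.
(a,b)=(5,1) is feasible, giving 42.
(a,b)=(5,0) is feasible, giving 40.
No feasible integer point exceeds 48.

48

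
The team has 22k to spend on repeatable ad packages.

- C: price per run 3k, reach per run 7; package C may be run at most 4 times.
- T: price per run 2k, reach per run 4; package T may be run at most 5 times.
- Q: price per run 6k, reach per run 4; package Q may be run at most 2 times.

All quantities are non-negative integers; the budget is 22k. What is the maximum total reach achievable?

48

4×C and 4×T: price 20 ≤ 22, reach 4·7 + 4·4 = 44.
4×C and 5×T: price 22 ≤ 22, reach 4·7 + 5·4 = 48.
Best is 48.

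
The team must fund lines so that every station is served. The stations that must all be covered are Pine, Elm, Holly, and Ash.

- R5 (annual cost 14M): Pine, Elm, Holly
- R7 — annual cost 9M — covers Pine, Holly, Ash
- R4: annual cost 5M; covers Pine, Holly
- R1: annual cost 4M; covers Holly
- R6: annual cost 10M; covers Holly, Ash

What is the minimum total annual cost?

23

Choose R5 and R7: together they cover Pine, Elm, Holly, Ash — every station.
Total annual cost: 14 + 9 = 23.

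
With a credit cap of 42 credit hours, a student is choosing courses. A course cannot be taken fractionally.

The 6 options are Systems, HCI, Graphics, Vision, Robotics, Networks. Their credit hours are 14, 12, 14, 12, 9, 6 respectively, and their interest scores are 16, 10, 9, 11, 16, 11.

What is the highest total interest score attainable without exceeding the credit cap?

54

This is a 0-1 knapsack instance.
Allowing fractional choices, the relaxed optimum would be about 54.8, but courses are indivisible.
Systems + Vision + Robotics + Networks: credit hours 14 + 12 + 9 + 6 = 41 ≤ 42, interest score 16 + 11 + 16 + 11 = 54.
Systems + HCI + Robotics + Networks: credit hours 14 + 12 + 9 + 6 = 41 ≤ 42, interest score 16 + 10 + 16 + 11 = 53.
HCI + Vision + Robotics + Networks: credit hours 12 + 12 + 9 + 6 = 39 ≤ 42, interest score 10 + 11 + 16 + 11 = 48.
Best is Systems, Vision, Robotics, and Networks with total interest score 54.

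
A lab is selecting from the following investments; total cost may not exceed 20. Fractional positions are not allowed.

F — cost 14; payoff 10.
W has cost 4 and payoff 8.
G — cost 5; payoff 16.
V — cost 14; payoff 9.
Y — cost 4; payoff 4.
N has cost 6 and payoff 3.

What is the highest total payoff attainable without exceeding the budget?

Treat it as a binary knapsack problem.
W + G + Y + N: cost 4 + 5 + 4 + 6 = 19 ≤ 20, payoff 8 + 16 + 4 + 3 = 31.
W + G + Y: cost 4 + 5 + 4 = 13 ≤ 20, payoff 8 + 16 + 4 = 28.
W + G + N: cost 4 + 5 + 6 = 15 ≤ 20, payoff 8 + 16 + 3 = 27.
Best is W, G, Y, and N with total payoff 31.

31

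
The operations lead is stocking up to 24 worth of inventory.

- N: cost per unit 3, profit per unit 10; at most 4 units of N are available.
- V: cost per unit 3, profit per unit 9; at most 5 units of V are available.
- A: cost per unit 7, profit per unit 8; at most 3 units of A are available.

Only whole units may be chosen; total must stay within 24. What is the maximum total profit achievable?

N has the best ratio (10/3); taking only N gives at most 4×10 = 40 (stopped by the supply cap of 4).
Mixing does better — 4×N and 4×V: cost 24 ≤ 24, profit 4·10 + 4·9 = 76.

76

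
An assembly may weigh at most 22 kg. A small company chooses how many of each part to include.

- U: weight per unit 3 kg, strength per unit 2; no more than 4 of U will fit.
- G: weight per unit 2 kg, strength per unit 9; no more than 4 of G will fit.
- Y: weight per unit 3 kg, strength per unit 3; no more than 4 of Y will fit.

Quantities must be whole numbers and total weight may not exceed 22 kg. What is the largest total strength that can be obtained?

48

G has the best ratio (9/2); taking only G gives at most 4×9 = 36 (stopped by the supply cap of 4).
Mixing does better — 4×G and 4×Y: weight 20 ≤ 22, strength 4·9 + 4·3 = 48.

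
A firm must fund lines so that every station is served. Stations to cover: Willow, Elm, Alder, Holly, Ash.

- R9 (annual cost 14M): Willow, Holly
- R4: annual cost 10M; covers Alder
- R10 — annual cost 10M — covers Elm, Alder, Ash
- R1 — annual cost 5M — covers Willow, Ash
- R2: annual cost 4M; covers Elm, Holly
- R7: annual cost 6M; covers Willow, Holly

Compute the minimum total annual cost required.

This is a weighted set-cover instance.
The greedy cost-per-new-station heuristic would pick R2, R1, and R4 for 19, but a cheaper cover exists.
Choose R10 and R7: together they cover Willow, Elm, Alder, Holly, Ash — every station.
Total annual cost: 10 + 6 = 16.
No cover costs less than 16.

16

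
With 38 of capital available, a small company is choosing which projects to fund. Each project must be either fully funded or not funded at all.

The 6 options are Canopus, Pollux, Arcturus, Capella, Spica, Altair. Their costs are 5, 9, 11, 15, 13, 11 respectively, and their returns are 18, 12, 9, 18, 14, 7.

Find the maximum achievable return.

This is an integer program with binary decision variables.
Allowing fractional choices, the relaxed optimum would be about 57.7, but projects are indivisible.
Canopus + Pollux + Spica + Altair: cost 5 + 9 + 13 + 11 = 38 ≤ 38, return 18 + 12 + 14 + 7 = 51.
Canopus + Pollux + Arcturus + Spica: cost 5 + 9 + 11 + 13 = 38 ≤ 38, return 18 + 12 + 9 + 14 = 53.
Canopus + Capella + Spica: cost 5 + 15 + 13 = 33 ≤ 38, return 18 + 18 + 14 = 50.
Best is Canopus, Pollux, Arcturus, and Spica with total return 53.

53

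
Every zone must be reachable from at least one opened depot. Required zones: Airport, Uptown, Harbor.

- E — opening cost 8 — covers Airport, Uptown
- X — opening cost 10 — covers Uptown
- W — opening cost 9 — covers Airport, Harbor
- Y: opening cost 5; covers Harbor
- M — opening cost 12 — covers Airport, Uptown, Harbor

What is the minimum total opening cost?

M alone covers Airport, Uptown, Harbor — every zone.
Total opening cost: 12.

12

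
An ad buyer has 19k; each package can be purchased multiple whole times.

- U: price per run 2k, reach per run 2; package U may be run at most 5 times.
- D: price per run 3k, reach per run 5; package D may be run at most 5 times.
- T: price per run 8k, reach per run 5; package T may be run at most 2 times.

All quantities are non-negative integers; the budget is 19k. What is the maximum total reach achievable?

D has the best ratio (5/3); taking only D gives at most 5×5 = 25 (stopped by the supply cap of 5).
Mixing does better — 2×U and 5×D: price 19 ≤ 19, reach 2·2 + 5·5 = 29.

29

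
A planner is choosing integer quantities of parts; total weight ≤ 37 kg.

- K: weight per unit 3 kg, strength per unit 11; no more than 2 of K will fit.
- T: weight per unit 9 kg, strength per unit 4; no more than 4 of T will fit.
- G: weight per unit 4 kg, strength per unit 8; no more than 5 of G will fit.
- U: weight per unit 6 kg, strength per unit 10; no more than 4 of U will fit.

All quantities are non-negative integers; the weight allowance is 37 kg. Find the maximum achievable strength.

2×K, 4×G, and 2×U: weight 34 ≤ 37, strength 2·11 + 4·8 + 2·10 = 74.
2×K, 3×G, and 3×U: weight 36 ≤ 37, strength 2·11 + 3·8 + 3·10 = 76.
Best is 76.

76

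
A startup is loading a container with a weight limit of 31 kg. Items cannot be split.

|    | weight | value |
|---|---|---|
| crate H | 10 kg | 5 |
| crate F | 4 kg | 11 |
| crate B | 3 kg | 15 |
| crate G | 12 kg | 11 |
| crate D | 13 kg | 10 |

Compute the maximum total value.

42

Allowing fractional choices, the relaxed optimum would be about 46.2, but items are indivisible.
crate H + crate F + crate B + crate G: weight 10 + 4 + 3 + 12 = 29 ≤ 31, value 5 + 11 + 15 + 11 = 42.
crate F + crate B + crate G: weight 4 + 3 + 12 = 19 ≤ 31, value 11 + 15 + 11 = 37.
crate H + crate F + crate B + crate D: weight 10 + 4 + 3 + 13 = 30 ≤ 31, value 5 + 11 + 15 + 10 = 41.
Best is crate H, crate F, crate B, and crate G with total value 42.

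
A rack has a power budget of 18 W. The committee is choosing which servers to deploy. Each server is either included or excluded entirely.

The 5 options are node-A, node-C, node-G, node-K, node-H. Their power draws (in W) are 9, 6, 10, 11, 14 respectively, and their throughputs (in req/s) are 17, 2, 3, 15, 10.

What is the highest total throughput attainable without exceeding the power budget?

Allowing fractional choices, the relaxed optimum would be about 29.3, but servers are indivisible.
node-A + node-C: power draw 9 + 6 = 15 ≤ 18, throughput 17 + 2 = 19.
node-A: power draw 9 ≤ 18, throughput 17.
node-C + node-K: power draw 6 + 11 = 17 ≤ 18, throughput 2 + 15 = 17.
Best is node-A and node-C with total throughput 19.

19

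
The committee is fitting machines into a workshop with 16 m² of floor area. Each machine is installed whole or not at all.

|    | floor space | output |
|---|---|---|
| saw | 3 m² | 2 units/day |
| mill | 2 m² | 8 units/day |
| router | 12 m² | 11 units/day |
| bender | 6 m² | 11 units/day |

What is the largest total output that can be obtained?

Allowing fractional choices, the relaxed optimum would be about 26.3, but machines are indivisible.
mill + bender: floor space 2 + 6 = 8 ≤ 16, output 8 + 11 = 19.
mill + router: floor space 2 + 12 = 14 ≤ 16, output 8 + 11 = 19.
saw + mill + bender: floor space 3 + 2 + 6 = 11 ≤ 16, output 2 + 8 + 11 = 21.
Best is saw, mill, and bender with total output 21.

21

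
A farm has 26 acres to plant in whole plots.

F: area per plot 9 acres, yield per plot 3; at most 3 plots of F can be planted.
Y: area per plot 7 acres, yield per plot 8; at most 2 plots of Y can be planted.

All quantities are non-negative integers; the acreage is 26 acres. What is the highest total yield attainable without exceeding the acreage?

19

This is a bounded integer knapsack.
Take 1×F and 2×Y: area 23 ≤ 26, yield 1·3 + 2·8 = 19.
Y has the best ratio (8/7) and is taken to its limit of 2; remaining capacity is filled optimally with the others.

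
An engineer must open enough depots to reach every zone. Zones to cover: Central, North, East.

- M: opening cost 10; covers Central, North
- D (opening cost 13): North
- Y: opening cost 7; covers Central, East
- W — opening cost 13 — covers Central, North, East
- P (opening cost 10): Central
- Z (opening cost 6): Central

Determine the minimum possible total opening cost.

The greedy cost-per-new-zone heuristic would pick Y and M for 17, but a cheaper cover exists.
W alone covers Central, North, East — every zone.
Total opening cost: 13.
No cover costs less than 13.

13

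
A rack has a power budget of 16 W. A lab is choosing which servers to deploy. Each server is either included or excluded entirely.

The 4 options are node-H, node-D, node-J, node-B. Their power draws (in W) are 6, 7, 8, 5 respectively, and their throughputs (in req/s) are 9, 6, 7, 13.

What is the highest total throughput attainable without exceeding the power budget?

22

node-H + node-B: power draw 6 + 5 = 11 ≤ 16, throughput 9 + 13 = 22.
node-J + node-B: power draw 8 + 5 = 13 ≤ 16, throughput 7 + 13 = 20.
node-D + node-B: power draw 7 + 5 = 12 ≤ 16, throughput 6 + 13 = 19.
Best is node-H and node-B with total throughput 22.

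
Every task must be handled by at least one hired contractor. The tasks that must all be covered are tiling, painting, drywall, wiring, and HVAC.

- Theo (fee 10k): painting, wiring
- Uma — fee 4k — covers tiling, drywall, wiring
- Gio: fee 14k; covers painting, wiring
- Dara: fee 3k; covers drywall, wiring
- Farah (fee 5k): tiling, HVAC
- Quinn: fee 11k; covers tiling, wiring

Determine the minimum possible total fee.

18

The greedy cost-per-new-task heuristic would pick Uma, Farah, and Theo for 19, but a cheaper cover exists.
Choose Theo, Dara, and Farah: together they cover tiling, painting, drywall, wiring, HVAC — every task.
Total fee: 10 + 3 + 5 = 18.
No cover costs less than 18.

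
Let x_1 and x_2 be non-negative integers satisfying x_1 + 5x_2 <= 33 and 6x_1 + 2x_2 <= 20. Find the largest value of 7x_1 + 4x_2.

31

(x_1,x_2)=(1,6): 1·1+5·6=31≤33, 6·1+2·6=18≤20, objective 31.
(x_1,x_2)=(1,5): 1·1+5·5=26≤33, 6·1+2·5=16≤20, objective 27.
(x_1,x_2)=(0,6): 1·0+5·6=30≤33, 6·0+2·6=12≤20, objective 24.
No feasible integer point exceeds 31.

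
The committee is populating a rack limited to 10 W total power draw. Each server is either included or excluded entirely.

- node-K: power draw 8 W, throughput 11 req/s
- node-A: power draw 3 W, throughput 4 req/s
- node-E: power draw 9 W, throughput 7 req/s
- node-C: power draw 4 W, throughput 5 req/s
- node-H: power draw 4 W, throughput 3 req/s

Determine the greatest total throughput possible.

11

Allowing fractional choices, the relaxed optimum would be about 13.7, but servers are indivisible.
node-C + node-H: power draw 4 + 4 = 8 ≤ 10, throughput 5 + 3 = 8.
node-A + node-C: power draw 3 + 4 = 7 ≤ 10, throughput 4 + 5 = 9.
node-K: power draw 8 ≤ 10, throughput 11.
Best is node-K with total throughput 11.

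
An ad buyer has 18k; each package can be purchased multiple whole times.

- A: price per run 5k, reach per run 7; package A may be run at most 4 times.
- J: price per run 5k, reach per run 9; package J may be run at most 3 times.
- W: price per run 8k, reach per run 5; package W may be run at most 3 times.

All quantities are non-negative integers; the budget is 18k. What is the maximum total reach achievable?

Take 3×J: price 15 ≤ 18, reach 3·9 = 27.
J has the best ratio (9/5) and is taken to its limit of 3; remaining capacity is filled optimally with the others.

27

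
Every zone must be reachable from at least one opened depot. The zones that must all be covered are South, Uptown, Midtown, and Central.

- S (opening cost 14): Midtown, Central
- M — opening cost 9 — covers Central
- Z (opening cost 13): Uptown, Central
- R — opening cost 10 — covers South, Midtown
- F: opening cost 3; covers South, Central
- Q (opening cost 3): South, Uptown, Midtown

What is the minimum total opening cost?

6

Choose F and Q: together they cover South, Uptown, Midtown, Central — every zone.
Total opening cost: 3 + 3 = 6.
No cover costs less than 6.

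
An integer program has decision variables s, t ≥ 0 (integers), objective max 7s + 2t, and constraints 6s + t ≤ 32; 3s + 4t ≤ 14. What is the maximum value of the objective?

28

(s,t)=(4,0) is feasible, giving 28.
(s,t)=(3,1) is feasible, giving 23.
(s,t)=(3,0) is feasible, giving 21.
The best lattice point is (4,0), giving 28.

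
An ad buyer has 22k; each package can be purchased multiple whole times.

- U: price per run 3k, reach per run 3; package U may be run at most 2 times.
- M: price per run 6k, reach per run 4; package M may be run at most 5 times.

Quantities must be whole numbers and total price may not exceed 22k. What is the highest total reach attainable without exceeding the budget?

U has the best ratio (3/3); taking only U gives at most 2×3 = 6 (stopped by the supply cap of 2).
Mixing does better — 1×U and 3×M: price 21 ≤ 22, reach 1·3 + 3·4 = 15.

15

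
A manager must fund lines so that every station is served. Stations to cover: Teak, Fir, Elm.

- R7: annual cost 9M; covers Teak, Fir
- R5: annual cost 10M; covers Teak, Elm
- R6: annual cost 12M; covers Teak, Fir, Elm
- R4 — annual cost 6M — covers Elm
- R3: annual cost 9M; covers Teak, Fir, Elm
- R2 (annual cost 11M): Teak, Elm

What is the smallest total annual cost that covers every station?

R3 alone covers Teak, Fir, Elm — every station.
Total annual cost: 9.
No cover costs less than 9.

9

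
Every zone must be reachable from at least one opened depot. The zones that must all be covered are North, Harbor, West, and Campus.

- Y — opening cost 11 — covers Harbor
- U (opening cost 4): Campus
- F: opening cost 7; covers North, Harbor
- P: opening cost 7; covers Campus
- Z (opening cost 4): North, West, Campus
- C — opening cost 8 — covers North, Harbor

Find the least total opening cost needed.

Choose F and Z: together they cover North, Harbor, West, Campus — every zone.
Total opening cost: 7 + 4 = 11.
No cover costs less than 11.

11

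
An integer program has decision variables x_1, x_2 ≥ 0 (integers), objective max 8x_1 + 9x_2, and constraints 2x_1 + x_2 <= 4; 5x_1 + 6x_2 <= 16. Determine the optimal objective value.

Relaxing integrality, the LP optimum is 24.57 at (x_1,x_2) = (1.14, 1.71), which is not an integer point.
(x_1,x_2)=(0,2): 2·0+1·2=2≤4, 5·0+6·2=12≤16, objective 18.
(x_1,x_2)=(1,1): 2·1+1·1=3≤4, 5·1+6·1=11≤16, objective 17.
(x_1,x_2)=(2,0): 2·2+1·0=4≤4, 5·2+6·0=10≤16, objective 16.
Maximum is 18 at (x_1,x_2)=(0,2).

18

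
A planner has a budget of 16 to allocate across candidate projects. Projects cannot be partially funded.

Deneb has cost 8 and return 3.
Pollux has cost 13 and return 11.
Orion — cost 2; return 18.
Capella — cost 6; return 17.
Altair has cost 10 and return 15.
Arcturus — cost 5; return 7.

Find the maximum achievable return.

42

Allowing fractional choices, the relaxed optimum would be about 47.0, but projects are indivisible.
Deneb + Orion + Capella: cost 8 + 2 + 6 = 16 ≤ 16, return 3 + 18 + 17 = 38.
Orion + Capella + Arcturus: cost 2 + 6 + 5 = 13 ≤ 16, return 18 + 17 + 7 = 42.
Best is Orion, Capella, and Arcturus with total return 42.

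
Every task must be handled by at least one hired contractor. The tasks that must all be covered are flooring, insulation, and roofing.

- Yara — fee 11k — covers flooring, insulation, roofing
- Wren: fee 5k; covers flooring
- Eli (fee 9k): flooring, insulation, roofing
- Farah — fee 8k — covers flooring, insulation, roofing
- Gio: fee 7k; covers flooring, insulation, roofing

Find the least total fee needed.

7

Gio alone covers flooring, insulation, roofing — every task.
Total fee: 7.
No cover costs less than 7.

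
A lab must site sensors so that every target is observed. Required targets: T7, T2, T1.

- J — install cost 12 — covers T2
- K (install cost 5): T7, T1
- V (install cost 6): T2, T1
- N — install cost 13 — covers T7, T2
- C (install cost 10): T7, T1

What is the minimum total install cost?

Choose K and V: together they cover T7, T2, T1 — every target.
Total install cost: 5 + 6 = 11.
No cover costs less than 11.

11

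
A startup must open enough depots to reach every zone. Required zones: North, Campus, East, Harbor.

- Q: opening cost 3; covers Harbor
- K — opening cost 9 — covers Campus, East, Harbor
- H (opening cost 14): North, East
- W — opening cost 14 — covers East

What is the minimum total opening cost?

Choose K and H: together they cover North, Campus, East, Harbor — every zone.
Total opening cost: 9 + 14 = 23.

23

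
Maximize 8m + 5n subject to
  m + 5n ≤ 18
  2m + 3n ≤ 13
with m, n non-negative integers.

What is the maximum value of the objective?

(m,n)=(6,0): 1·6+5·0=6≤18, 2·6+3·0=12≤13, objective 48.
(m,n)=(5,1): 1·5+5·1=10≤18, 2·5+3·1=13≤13, objective 45.
(m,n)=(5,0): 1·5+5·0=5≤18, 2·5+3·0=10≤13, objective 40.
Maximum is 48 at (m,n)=(6,0).

48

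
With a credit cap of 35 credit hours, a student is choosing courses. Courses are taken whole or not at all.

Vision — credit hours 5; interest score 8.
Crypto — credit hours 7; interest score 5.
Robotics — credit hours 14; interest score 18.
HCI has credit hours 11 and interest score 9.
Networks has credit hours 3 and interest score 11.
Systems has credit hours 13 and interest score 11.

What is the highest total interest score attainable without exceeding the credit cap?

48

Vision + Robotics + Networks + Systems: credit hours 5 + 14 + 3 + 13 = 35 ≤ 35, interest score 8 + 18 + 11 + 11 = 48.
Crypto + Robotics + HCI + Networks: credit hours 7 + 14 + 11 + 3 = 35 ≤ 35, interest score 5 + 18 + 9 + 11 = 43.
Vision + Robotics + HCI + Networks: credit hours 5 + 14 + 11 + 3 = 33 ≤ 35, interest score 8 + 18 + 9 + 11 = 46.
Best is Vision, Robotics, Networks, and Systems with total interest score 48.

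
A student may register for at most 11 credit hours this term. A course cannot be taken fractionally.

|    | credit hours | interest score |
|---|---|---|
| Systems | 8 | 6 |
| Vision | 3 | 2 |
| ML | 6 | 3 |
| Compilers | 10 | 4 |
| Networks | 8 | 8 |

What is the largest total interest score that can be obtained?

Take Vision and Networks: credit hours 3 + 8 = 11 ≤ 11, interest score 2 + 8 = 10.
No other feasible combination does better.

10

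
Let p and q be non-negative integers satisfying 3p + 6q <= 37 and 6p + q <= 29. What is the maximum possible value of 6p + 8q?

56

The continuous relaxation peaks at (4.15, 4.09) with value 57.64; rounding to a feasible lattice point costs some objective.
(p,q)=(4,4): 3·4+6·4=36≤37, 6·4+1·4=28≤29, objective 56.
(p,q)=(3,4): 3·3+6·4=33≤37, 6·3+1·4=22≤29, objective 50.
(p,q)=(4,3): 3·4+6·3=30≤37, 6·4+1·3=27≤29, objective 48.
The best lattice point is (4,4), giving 56.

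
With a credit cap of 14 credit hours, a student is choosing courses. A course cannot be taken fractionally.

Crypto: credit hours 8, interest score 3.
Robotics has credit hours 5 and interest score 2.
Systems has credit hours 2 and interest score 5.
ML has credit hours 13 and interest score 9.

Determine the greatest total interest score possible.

This is a 0-1 knapsack instance.
Crypto + Systems: credit hours 8 + 2 = 10 ≤ 14, interest score 3 + 5 = 8.
ML: credit hours 13 ≤ 14, interest score 9.
Best is ML with total interest score 9.

9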